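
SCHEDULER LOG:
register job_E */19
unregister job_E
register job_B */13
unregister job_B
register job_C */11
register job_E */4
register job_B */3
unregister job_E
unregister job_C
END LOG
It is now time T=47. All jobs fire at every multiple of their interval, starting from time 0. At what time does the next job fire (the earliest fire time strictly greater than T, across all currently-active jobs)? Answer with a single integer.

Answer: 48

Derivation:
Op 1: register job_E */19 -> active={job_E:*/19}
Op 2: unregister job_E -> active={}
Op 3: register job_B */13 -> active={job_B:*/13}
Op 4: unregister job_B -> active={}
Op 5: register job_C */11 -> active={job_C:*/11}
Op 6: register job_E */4 -> active={job_C:*/11, job_E:*/4}
Op 7: register job_B */3 -> active={job_B:*/3, job_C:*/11, job_E:*/4}
Op 8: unregister job_E -> active={job_B:*/3, job_C:*/11}
Op 9: unregister job_C -> active={job_B:*/3}
  job_B: interval 3, next fire after T=47 is 48
Earliest fire time = 48 (job job_B)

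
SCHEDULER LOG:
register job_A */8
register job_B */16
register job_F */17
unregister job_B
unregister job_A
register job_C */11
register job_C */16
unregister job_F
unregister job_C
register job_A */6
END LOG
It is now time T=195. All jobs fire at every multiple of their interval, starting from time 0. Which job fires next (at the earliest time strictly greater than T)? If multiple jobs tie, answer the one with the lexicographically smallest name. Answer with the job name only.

Op 1: register job_A */8 -> active={job_A:*/8}
Op 2: register job_B */16 -> active={job_A:*/8, job_B:*/16}
Op 3: register job_F */17 -> active={job_A:*/8, job_B:*/16, job_F:*/17}
Op 4: unregister job_B -> active={job_A:*/8, job_F:*/17}
Op 5: unregister job_A -> active={job_F:*/17}
Op 6: register job_C */11 -> active={job_C:*/11, job_F:*/17}
Op 7: register job_C */16 -> active={job_C:*/16, job_F:*/17}
Op 8: unregister job_F -> active={job_C:*/16}
Op 9: unregister job_C -> active={}
Op 10: register job_A */6 -> active={job_A:*/6}
  job_A: interval 6, next fire after T=195 is 198
Earliest = 198, winner (lex tiebreak) = job_A

Answer: job_A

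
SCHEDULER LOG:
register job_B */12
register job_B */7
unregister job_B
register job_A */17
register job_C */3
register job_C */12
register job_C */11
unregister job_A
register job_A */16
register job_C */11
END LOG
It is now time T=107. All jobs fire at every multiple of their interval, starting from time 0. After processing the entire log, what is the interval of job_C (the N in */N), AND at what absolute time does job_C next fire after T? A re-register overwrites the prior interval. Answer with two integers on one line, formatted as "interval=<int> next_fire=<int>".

Answer: interval=11 next_fire=110

Derivation:
Op 1: register job_B */12 -> active={job_B:*/12}
Op 2: register job_B */7 -> active={job_B:*/7}
Op 3: unregister job_B -> active={}
Op 4: register job_A */17 -> active={job_A:*/17}
Op 5: register job_C */3 -> active={job_A:*/17, job_C:*/3}
Op 6: register job_C */12 -> active={job_A:*/17, job_C:*/12}
Op 7: register job_C */11 -> active={job_A:*/17, job_C:*/11}
Op 8: unregister job_A -> active={job_C:*/11}
Op 9: register job_A */16 -> active={job_A:*/16, job_C:*/11}
Op 10: register job_C */11 -> active={job_A:*/16, job_C:*/11}
Final interval of job_C = 11
Next fire of job_C after T=107: (107//11+1)*11 = 110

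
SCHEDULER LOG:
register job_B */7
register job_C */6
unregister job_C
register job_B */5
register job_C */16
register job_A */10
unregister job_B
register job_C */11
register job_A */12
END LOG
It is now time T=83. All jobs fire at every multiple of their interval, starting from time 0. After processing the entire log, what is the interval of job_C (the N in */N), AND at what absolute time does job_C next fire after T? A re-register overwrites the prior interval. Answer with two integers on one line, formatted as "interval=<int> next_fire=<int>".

Answer: interval=11 next_fire=88

Derivation:
Op 1: register job_B */7 -> active={job_B:*/7}
Op 2: register job_C */6 -> active={job_B:*/7, job_C:*/6}
Op 3: unregister job_C -> active={job_B:*/7}
Op 4: register job_B */5 -> active={job_B:*/5}
Op 5: register job_C */16 -> active={job_B:*/5, job_C:*/16}
Op 6: register job_A */10 -> active={job_A:*/10, job_B:*/5, job_C:*/16}
Op 7: unregister job_B -> active={job_A:*/10, job_C:*/16}
Op 8: register job_C */11 -> active={job_A:*/10, job_C:*/11}
Op 9: register job_A */12 -> active={job_A:*/12, job_C:*/11}
Final interval of job_C = 11
Next fire of job_C after T=83: (83//11+1)*11 = 88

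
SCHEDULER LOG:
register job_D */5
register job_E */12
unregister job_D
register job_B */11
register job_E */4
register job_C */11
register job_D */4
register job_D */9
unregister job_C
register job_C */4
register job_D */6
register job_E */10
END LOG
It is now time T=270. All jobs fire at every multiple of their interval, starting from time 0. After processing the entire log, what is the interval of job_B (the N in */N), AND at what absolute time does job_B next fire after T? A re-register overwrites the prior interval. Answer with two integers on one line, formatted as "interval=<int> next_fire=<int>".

Op 1: register job_D */5 -> active={job_D:*/5}
Op 2: register job_E */12 -> active={job_D:*/5, job_E:*/12}
Op 3: unregister job_D -> active={job_E:*/12}
Op 4: register job_B */11 -> active={job_B:*/11, job_E:*/12}
Op 5: register job_E */4 -> active={job_B:*/11, job_E:*/4}
Op 6: register job_C */11 -> active={job_B:*/11, job_C:*/11, job_E:*/4}
Op 7: register job_D */4 -> active={job_B:*/11, job_C:*/11, job_D:*/4, job_E:*/4}
Op 8: register job_D */9 -> active={job_B:*/11, job_C:*/11, job_D:*/9, job_E:*/4}
Op 9: unregister job_C -> active={job_B:*/11, job_D:*/9, job_E:*/4}
Op 10: register job_C */4 -> active={job_B:*/11, job_C:*/4, job_D:*/9, job_E:*/4}
Op 11: register job_D */6 -> active={job_B:*/11, job_C:*/4, job_D:*/6, job_E:*/4}
Op 12: register job_E */10 -> active={job_B:*/11, job_C:*/4, job_D:*/6, job_E:*/10}
Final interval of job_B = 11
Next fire of job_B after T=270: (270//11+1)*11 = 275

Answer: interval=11 next_fire=275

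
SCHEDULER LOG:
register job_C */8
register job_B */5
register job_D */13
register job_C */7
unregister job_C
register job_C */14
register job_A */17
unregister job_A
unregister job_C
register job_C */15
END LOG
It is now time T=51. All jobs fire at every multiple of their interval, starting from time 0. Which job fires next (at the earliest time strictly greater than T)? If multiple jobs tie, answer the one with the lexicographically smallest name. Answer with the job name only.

Answer: job_D

Derivation:
Op 1: register job_C */8 -> active={job_C:*/8}
Op 2: register job_B */5 -> active={job_B:*/5, job_C:*/8}
Op 3: register job_D */13 -> active={job_B:*/5, job_C:*/8, job_D:*/13}
Op 4: register job_C */7 -> active={job_B:*/5, job_C:*/7, job_D:*/13}
Op 5: unregister job_C -> active={job_B:*/5, job_D:*/13}
Op 6: register job_C */14 -> active={job_B:*/5, job_C:*/14, job_D:*/13}
Op 7: register job_A */17 -> active={job_A:*/17, job_B:*/5, job_C:*/14, job_D:*/13}
Op 8: unregister job_A -> active={job_B:*/5, job_C:*/14, job_D:*/13}
Op 9: unregister job_C -> active={job_B:*/5, job_D:*/13}
Op 10: register job_C */15 -> active={job_B:*/5, job_C:*/15, job_D:*/13}
  job_B: interval 5, next fire after T=51 is 55
  job_C: interval 15, next fire after T=51 is 60
  job_D: interval 13, next fire after T=51 is 52
Earliest = 52, winner (lex tiebreak) = job_D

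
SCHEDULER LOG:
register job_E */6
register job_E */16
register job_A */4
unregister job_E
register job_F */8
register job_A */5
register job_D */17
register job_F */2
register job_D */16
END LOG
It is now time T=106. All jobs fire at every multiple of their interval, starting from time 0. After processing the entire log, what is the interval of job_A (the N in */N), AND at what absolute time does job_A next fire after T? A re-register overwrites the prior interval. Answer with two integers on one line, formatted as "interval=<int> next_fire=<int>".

Op 1: register job_E */6 -> active={job_E:*/6}
Op 2: register job_E */16 -> active={job_E:*/16}
Op 3: register job_A */4 -> active={job_A:*/4, job_E:*/16}
Op 4: unregister job_E -> active={job_A:*/4}
Op 5: register job_F */8 -> active={job_A:*/4, job_F:*/8}
Op 6: register job_A */5 -> active={job_A:*/5, job_F:*/8}
Op 7: register job_D */17 -> active={job_A:*/5, job_D:*/17, job_F:*/8}
Op 8: register job_F */2 -> active={job_A:*/5, job_D:*/17, job_F:*/2}
Op 9: register job_D */16 -> active={job_A:*/5, job_D:*/16, job_F:*/2}
Final interval of job_A = 5
Next fire of job_A after T=106: (106//5+1)*5 = 110

Answer: interval=5 next_fire=110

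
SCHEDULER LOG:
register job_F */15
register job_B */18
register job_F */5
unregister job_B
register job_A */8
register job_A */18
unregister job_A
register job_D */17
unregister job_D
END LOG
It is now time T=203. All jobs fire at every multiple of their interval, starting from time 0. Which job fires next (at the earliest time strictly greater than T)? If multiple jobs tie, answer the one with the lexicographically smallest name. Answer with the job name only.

Answer: job_F

Derivation:
Op 1: register job_F */15 -> active={job_F:*/15}
Op 2: register job_B */18 -> active={job_B:*/18, job_F:*/15}
Op 3: register job_F */5 -> active={job_B:*/18, job_F:*/5}
Op 4: unregister job_B -> active={job_F:*/5}
Op 5: register job_A */8 -> active={job_A:*/8, job_F:*/5}
Op 6: register job_A */18 -> active={job_A:*/18, job_F:*/5}
Op 7: unregister job_A -> active={job_F:*/5}
Op 8: register job_D */17 -> active={job_D:*/17, job_F:*/5}
Op 9: unregister job_D -> active={job_F:*/5}
  job_F: interval 5, next fire after T=203 is 205
Earliest = 205, winner (lex tiebreak) = job_F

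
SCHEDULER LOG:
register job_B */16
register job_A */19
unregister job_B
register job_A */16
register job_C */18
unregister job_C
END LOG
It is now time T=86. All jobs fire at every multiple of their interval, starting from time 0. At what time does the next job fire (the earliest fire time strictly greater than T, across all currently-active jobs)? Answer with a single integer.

Op 1: register job_B */16 -> active={job_B:*/16}
Op 2: register job_A */19 -> active={job_A:*/19, job_B:*/16}
Op 3: unregister job_B -> active={job_A:*/19}
Op 4: register job_A */16 -> active={job_A:*/16}
Op 5: register job_C */18 -> active={job_A:*/16, job_C:*/18}
Op 6: unregister job_C -> active={job_A:*/16}
  job_A: interval 16, next fire after T=86 is 96
Earliest fire time = 96 (job job_A)

Answer: 96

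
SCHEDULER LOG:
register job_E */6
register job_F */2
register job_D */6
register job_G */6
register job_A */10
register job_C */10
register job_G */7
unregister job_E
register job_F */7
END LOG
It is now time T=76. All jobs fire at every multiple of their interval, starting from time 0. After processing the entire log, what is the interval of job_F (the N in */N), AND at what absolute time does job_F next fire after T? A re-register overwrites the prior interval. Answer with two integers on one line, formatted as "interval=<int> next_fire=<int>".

Op 1: register job_E */6 -> active={job_E:*/6}
Op 2: register job_F */2 -> active={job_E:*/6, job_F:*/2}
Op 3: register job_D */6 -> active={job_D:*/6, job_E:*/6, job_F:*/2}
Op 4: register job_G */6 -> active={job_D:*/6, job_E:*/6, job_F:*/2, job_G:*/6}
Op 5: register job_A */10 -> active={job_A:*/10, job_D:*/6, job_E:*/6, job_F:*/2, job_G:*/6}
Op 6: register job_C */10 -> active={job_A:*/10, job_C:*/10, job_D:*/6, job_E:*/6, job_F:*/2, job_G:*/6}
Op 7: register job_G */7 -> active={job_A:*/10, job_C:*/10, job_D:*/6, job_E:*/6, job_F:*/2, job_G:*/7}
Op 8: unregister job_E -> active={job_A:*/10, job_C:*/10, job_D:*/6, job_F:*/2, job_G:*/7}
Op 9: register job_F */7 -> active={job_A:*/10, job_C:*/10, job_D:*/6, job_F:*/7, job_G:*/7}
Final interval of job_F = 7
Next fire of job_F after T=76: (76//7+1)*7 = 77

Answer: interval=7 next_fire=77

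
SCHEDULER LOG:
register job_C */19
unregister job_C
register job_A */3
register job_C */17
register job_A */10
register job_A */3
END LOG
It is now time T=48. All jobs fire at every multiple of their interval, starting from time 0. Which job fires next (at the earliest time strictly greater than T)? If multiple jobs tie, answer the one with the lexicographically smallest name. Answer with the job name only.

Answer: job_A

Derivation:
Op 1: register job_C */19 -> active={job_C:*/19}
Op 2: unregister job_C -> active={}
Op 3: register job_A */3 -> active={job_A:*/3}
Op 4: register job_C */17 -> active={job_A:*/3, job_C:*/17}
Op 5: register job_A */10 -> active={job_A:*/10, job_C:*/17}
Op 6: register job_A */3 -> active={job_A:*/3, job_C:*/17}
  job_A: interval 3, next fire after T=48 is 51
  job_C: interval 17, next fire after T=48 is 51
Earliest = 51, winner (lex tiebreak) = job_A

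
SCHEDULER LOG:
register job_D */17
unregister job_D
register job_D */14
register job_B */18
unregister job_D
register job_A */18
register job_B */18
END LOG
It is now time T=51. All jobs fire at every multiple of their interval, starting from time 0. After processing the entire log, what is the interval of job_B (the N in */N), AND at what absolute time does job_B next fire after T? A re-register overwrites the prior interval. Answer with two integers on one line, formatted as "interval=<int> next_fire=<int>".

Answer: interval=18 next_fire=54

Derivation:
Op 1: register job_D */17 -> active={job_D:*/17}
Op 2: unregister job_D -> active={}
Op 3: register job_D */14 -> active={job_D:*/14}
Op 4: register job_B */18 -> active={job_B:*/18, job_D:*/14}
Op 5: unregister job_D -> active={job_B:*/18}
Op 6: register job_A */18 -> active={job_A:*/18, job_B:*/18}
Op 7: register job_B */18 -> active={job_A:*/18, job_B:*/18}
Final interval of job_B = 18
Next fire of job_B after T=51: (51//18+1)*18 = 54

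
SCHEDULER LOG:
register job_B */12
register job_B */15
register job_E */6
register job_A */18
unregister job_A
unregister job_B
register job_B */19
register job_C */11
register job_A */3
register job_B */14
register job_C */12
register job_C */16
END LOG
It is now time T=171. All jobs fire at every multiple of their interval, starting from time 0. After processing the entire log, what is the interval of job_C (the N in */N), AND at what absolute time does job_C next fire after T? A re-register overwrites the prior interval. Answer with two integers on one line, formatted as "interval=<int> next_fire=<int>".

Answer: interval=16 next_fire=176

Derivation:
Op 1: register job_B */12 -> active={job_B:*/12}
Op 2: register job_B */15 -> active={job_B:*/15}
Op 3: register job_E */6 -> active={job_B:*/15, job_E:*/6}
Op 4: register job_A */18 -> active={job_A:*/18, job_B:*/15, job_E:*/6}
Op 5: unregister job_A -> active={job_B:*/15, job_E:*/6}
Op 6: unregister job_B -> active={job_E:*/6}
Op 7: register job_B */19 -> active={job_B:*/19, job_E:*/6}
Op 8: register job_C */11 -> active={job_B:*/19, job_C:*/11, job_E:*/6}
Op 9: register job_A */3 -> active={job_A:*/3, job_B:*/19, job_C:*/11, job_E:*/6}
Op 10: register job_B */14 -> active={job_A:*/3, job_B:*/14, job_C:*/11, job_E:*/6}
Op 11: register job_C */12 -> active={job_A:*/3, job_B:*/14, job_C:*/12, job_E:*/6}
Op 12: register job_C */16 -> active={job_A:*/3, job_B:*/14, job_C:*/16, job_E:*/6}
Final interval of job_C = 16
Next fire of job_C after T=171: (171//16+1)*16 = 176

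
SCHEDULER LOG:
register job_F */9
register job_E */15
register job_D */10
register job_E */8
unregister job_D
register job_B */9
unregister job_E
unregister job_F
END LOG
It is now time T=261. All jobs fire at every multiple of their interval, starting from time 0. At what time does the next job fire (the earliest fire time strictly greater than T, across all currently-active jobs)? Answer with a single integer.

Op 1: register job_F */9 -> active={job_F:*/9}
Op 2: register job_E */15 -> active={job_E:*/15, job_F:*/9}
Op 3: register job_D */10 -> active={job_D:*/10, job_E:*/15, job_F:*/9}
Op 4: register job_E */8 -> active={job_D:*/10, job_E:*/8, job_F:*/9}
Op 5: unregister job_D -> active={job_E:*/8, job_F:*/9}
Op 6: register job_B */9 -> active={job_B:*/9, job_E:*/8, job_F:*/9}
Op 7: unregister job_E -> active={job_B:*/9, job_F:*/9}
Op 8: unregister job_F -> active={job_B:*/9}
  job_B: interval 9, next fire after T=261 is 270
Earliest fire time = 270 (job job_B)

Answer: 270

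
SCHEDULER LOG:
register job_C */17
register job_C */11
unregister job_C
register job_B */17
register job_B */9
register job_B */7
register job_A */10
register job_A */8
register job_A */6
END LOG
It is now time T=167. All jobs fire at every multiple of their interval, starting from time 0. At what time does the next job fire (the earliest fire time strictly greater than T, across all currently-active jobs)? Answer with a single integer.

Answer: 168

Derivation:
Op 1: register job_C */17 -> active={job_C:*/17}
Op 2: register job_C */11 -> active={job_C:*/11}
Op 3: unregister job_C -> active={}
Op 4: register job_B */17 -> active={job_B:*/17}
Op 5: register job_B */9 -> active={job_B:*/9}
Op 6: register job_B */7 -> active={job_B:*/7}
Op 7: register job_A */10 -> active={job_A:*/10, job_B:*/7}
Op 8: register job_A */8 -> active={job_A:*/8, job_B:*/7}
Op 9: register job_A */6 -> active={job_A:*/6, job_B:*/7}
  job_A: interval 6, next fire after T=167 is 168
  job_B: interval 7, next fire after T=167 is 168
Earliest fire time = 168 (job job_A)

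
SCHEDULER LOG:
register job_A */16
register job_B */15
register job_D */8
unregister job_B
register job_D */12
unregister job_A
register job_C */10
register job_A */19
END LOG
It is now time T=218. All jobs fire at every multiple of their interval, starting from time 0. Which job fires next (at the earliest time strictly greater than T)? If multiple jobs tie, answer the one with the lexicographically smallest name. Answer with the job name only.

Answer: job_C

Derivation:
Op 1: register job_A */16 -> active={job_A:*/16}
Op 2: register job_B */15 -> active={job_A:*/16, job_B:*/15}
Op 3: register job_D */8 -> active={job_A:*/16, job_B:*/15, job_D:*/8}
Op 4: unregister job_B -> active={job_A:*/16, job_D:*/8}
Op 5: register job_D */12 -> active={job_A:*/16, job_D:*/12}
Op 6: unregister job_A -> active={job_D:*/12}
Op 7: register job_C */10 -> active={job_C:*/10, job_D:*/12}
Op 8: register job_A */19 -> active={job_A:*/19, job_C:*/10, job_D:*/12}
  job_A: interval 19, next fire after T=218 is 228
  job_C: interval 10, next fire after T=218 is 220
  job_D: interval 12, next fire after T=218 is 228
Earliest = 220, winner (lex tiebreak) = job_C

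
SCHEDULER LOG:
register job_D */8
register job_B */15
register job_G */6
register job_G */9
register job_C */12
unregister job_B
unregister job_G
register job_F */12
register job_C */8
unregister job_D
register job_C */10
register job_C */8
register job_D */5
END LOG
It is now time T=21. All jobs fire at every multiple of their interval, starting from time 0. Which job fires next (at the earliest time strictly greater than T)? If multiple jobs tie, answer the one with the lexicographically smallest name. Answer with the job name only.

Op 1: register job_D */8 -> active={job_D:*/8}
Op 2: register job_B */15 -> active={job_B:*/15, job_D:*/8}
Op 3: register job_G */6 -> active={job_B:*/15, job_D:*/8, job_G:*/6}
Op 4: register job_G */9 -> active={job_B:*/15, job_D:*/8, job_G:*/9}
Op 5: register job_C */12 -> active={job_B:*/15, job_C:*/12, job_D:*/8, job_G:*/9}
Op 6: unregister job_B -> active={job_C:*/12, job_D:*/8, job_G:*/9}
Op 7: unregister job_G -> active={job_C:*/12, job_D:*/8}
Op 8: register job_F */12 -> active={job_C:*/12, job_D:*/8, job_F:*/12}
Op 9: register job_C */8 -> active={job_C:*/8, job_D:*/8, job_F:*/12}
Op 10: unregister job_D -> active={job_C:*/8, job_F:*/12}
Op 11: register job_C */10 -> active={job_C:*/10, job_F:*/12}
Op 12: register job_C */8 -> active={job_C:*/8, job_F:*/12}
Op 13: register job_D */5 -> active={job_C:*/8, job_D:*/5, job_F:*/12}
  job_C: interval 8, next fire after T=21 is 24
  job_D: interval 5, next fire after T=21 is 25
  job_F: interval 12, next fire after T=21 is 24
Earliest = 24, winner (lex tiebreak) = job_C

Answer: job_C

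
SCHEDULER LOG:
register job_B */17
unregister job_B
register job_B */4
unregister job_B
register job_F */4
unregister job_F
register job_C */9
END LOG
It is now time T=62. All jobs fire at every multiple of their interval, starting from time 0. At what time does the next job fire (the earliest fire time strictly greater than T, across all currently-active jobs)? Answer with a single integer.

Op 1: register job_B */17 -> active={job_B:*/17}
Op 2: unregister job_B -> active={}
Op 3: register job_B */4 -> active={job_B:*/4}
Op 4: unregister job_B -> active={}
Op 5: register job_F */4 -> active={job_F:*/4}
Op 6: unregister job_F -> active={}
Op 7: register job_C */9 -> active={job_C:*/9}
  job_C: interval 9, next fire after T=62 is 63
Earliest fire time = 63 (job job_C)

Answer: 63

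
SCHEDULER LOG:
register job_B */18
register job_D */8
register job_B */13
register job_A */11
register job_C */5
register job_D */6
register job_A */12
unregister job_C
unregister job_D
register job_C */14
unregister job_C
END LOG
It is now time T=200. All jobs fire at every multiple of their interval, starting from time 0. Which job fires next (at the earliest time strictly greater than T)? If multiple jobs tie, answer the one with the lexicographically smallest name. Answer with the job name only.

Answer: job_A

Derivation:
Op 1: register job_B */18 -> active={job_B:*/18}
Op 2: register job_D */8 -> active={job_B:*/18, job_D:*/8}
Op 3: register job_B */13 -> active={job_B:*/13, job_D:*/8}
Op 4: register job_A */11 -> active={job_A:*/11, job_B:*/13, job_D:*/8}
Op 5: register job_C */5 -> active={job_A:*/11, job_B:*/13, job_C:*/5, job_D:*/8}
Op 6: register job_D */6 -> active={job_A:*/11, job_B:*/13, job_C:*/5, job_D:*/6}
Op 7: register job_A */12 -> active={job_A:*/12, job_B:*/13, job_C:*/5, job_D:*/6}
Op 8: unregister job_C -> active={job_A:*/12, job_B:*/13, job_D:*/6}
Op 9: unregister job_D -> active={job_A:*/12, job_B:*/13}
Op 10: register job_C */14 -> active={job_A:*/12, job_B:*/13, job_C:*/14}
Op 11: unregister job_C -> active={job_A:*/12, job_B:*/13}
  job_A: interval 12, next fire after T=200 is 204
  job_B: interval 13, next fire after T=200 is 208
Earliest = 204, winner (lex tiebreak) = job_A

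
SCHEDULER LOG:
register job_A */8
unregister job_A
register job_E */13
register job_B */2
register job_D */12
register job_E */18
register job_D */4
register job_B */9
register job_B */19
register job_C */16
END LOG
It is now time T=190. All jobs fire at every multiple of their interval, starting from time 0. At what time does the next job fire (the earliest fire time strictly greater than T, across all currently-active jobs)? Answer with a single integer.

Op 1: register job_A */8 -> active={job_A:*/8}
Op 2: unregister job_A -> active={}
Op 3: register job_E */13 -> active={job_E:*/13}
Op 4: register job_B */2 -> active={job_B:*/2, job_E:*/13}
Op 5: register job_D */12 -> active={job_B:*/2, job_D:*/12, job_E:*/13}
Op 6: register job_E */18 -> active={job_B:*/2, job_D:*/12, job_E:*/18}
Op 7: register job_D */4 -> active={job_B:*/2, job_D:*/4, job_E:*/18}
Op 8: register job_B */9 -> active={job_B:*/9, job_D:*/4, job_E:*/18}
Op 9: register job_B */19 -> active={job_B:*/19, job_D:*/4, job_E:*/18}
Op 10: register job_C */16 -> active={job_B:*/19, job_C:*/16, job_D:*/4, job_E:*/18}
  job_B: interval 19, next fire after T=190 is 209
  job_C: interval 16, next fire after T=190 is 192
  job_D: interval 4, next fire after T=190 is 192
  job_E: interval 18, next fire after T=190 is 198
Earliest fire time = 192 (job job_C)

Answer: 192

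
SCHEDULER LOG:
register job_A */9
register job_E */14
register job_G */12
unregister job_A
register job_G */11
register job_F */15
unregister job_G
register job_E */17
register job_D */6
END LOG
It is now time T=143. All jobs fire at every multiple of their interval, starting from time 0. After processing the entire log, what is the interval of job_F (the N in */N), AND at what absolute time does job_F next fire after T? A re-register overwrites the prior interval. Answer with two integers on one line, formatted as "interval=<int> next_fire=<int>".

Op 1: register job_A */9 -> active={job_A:*/9}
Op 2: register job_E */14 -> active={job_A:*/9, job_E:*/14}
Op 3: register job_G */12 -> active={job_A:*/9, job_E:*/14, job_G:*/12}
Op 4: unregister job_A -> active={job_E:*/14, job_G:*/12}
Op 5: register job_G */11 -> active={job_E:*/14, job_G:*/11}
Op 6: register job_F */15 -> active={job_E:*/14, job_F:*/15, job_G:*/11}
Op 7: unregister job_G -> active={job_E:*/14, job_F:*/15}
Op 8: register job_E */17 -> active={job_E:*/17, job_F:*/15}
Op 9: register job_D */6 -> active={job_D:*/6, job_E:*/17, job_F:*/15}
Final interval of job_F = 15
Next fire of job_F after T=143: (143//15+1)*15 = 150

Answer: interval=15 next_fire=150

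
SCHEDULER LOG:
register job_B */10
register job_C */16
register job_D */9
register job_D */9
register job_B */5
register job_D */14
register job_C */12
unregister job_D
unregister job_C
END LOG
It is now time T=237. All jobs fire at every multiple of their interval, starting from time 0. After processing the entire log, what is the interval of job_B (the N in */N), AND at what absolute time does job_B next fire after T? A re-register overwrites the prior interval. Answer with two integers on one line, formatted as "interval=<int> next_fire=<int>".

Answer: interval=5 next_fire=240

Derivation:
Op 1: register job_B */10 -> active={job_B:*/10}
Op 2: register job_C */16 -> active={job_B:*/10, job_C:*/16}
Op 3: register job_D */9 -> active={job_B:*/10, job_C:*/16, job_D:*/9}
Op 4: register job_D */9 -> active={job_B:*/10, job_C:*/16, job_D:*/9}
Op 5: register job_B */5 -> active={job_B:*/5, job_C:*/16, job_D:*/9}
Op 6: register job_D */14 -> active={job_B:*/5, job_C:*/16, job_D:*/14}
Op 7: register job_C */12 -> active={job_B:*/5, job_C:*/12, job_D:*/14}
Op 8: unregister job_D -> active={job_B:*/5, job_C:*/12}
Op 9: unregister job_C -> active={job_B:*/5}
Final interval of job_B = 5
Next fire of job_B after T=237: (237//5+1)*5 = 240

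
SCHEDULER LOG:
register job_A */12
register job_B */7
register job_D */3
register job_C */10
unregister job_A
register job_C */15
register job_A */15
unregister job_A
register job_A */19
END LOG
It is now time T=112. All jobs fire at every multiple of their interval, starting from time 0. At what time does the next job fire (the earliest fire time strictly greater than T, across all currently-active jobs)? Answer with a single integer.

Op 1: register job_A */12 -> active={job_A:*/12}
Op 2: register job_B */7 -> active={job_A:*/12, job_B:*/7}
Op 3: register job_D */3 -> active={job_A:*/12, job_B:*/7, job_D:*/3}
Op 4: register job_C */10 -> active={job_A:*/12, job_B:*/7, job_C:*/10, job_D:*/3}
Op 5: unregister job_A -> active={job_B:*/7, job_C:*/10, job_D:*/3}
Op 6: register job_C */15 -> active={job_B:*/7, job_C:*/15, job_D:*/3}
Op 7: register job_A */15 -> active={job_A:*/15, job_B:*/7, job_C:*/15, job_D:*/3}
Op 8: unregister job_A -> active={job_B:*/7, job_C:*/15, job_D:*/3}
Op 9: register job_A */19 -> active={job_A:*/19, job_B:*/7, job_C:*/15, job_D:*/3}
  job_A: interval 19, next fire after T=112 is 114
  job_B: interval 7, next fire after T=112 is 119
  job_C: interval 15, next fire after T=112 is 120
  job_D: interval 3, next fire after T=112 is 114
Earliest fire time = 114 (job job_A)

Answer: 114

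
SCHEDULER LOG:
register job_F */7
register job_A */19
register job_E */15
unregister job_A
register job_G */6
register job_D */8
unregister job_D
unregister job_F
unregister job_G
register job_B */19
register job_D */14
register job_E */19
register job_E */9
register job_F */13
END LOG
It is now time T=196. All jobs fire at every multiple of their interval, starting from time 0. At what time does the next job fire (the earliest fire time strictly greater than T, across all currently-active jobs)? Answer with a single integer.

Answer: 198

Derivation:
Op 1: register job_F */7 -> active={job_F:*/7}
Op 2: register job_A */19 -> active={job_A:*/19, job_F:*/7}
Op 3: register job_E */15 -> active={job_A:*/19, job_E:*/15, job_F:*/7}
Op 4: unregister job_A -> active={job_E:*/15, job_F:*/7}
Op 5: register job_G */6 -> active={job_E:*/15, job_F:*/7, job_G:*/6}
Op 6: register job_D */8 -> active={job_D:*/8, job_E:*/15, job_F:*/7, job_G:*/6}
Op 7: unregister job_D -> active={job_E:*/15, job_F:*/7, job_G:*/6}
Op 8: unregister job_F -> active={job_E:*/15, job_G:*/6}
Op 9: unregister job_G -> active={job_E:*/15}
Op 10: register job_B */19 -> active={job_B:*/19, job_E:*/15}
Op 11: register job_D */14 -> active={job_B:*/19, job_D:*/14, job_E:*/15}
Op 12: register job_E */19 -> active={job_B:*/19, job_D:*/14, job_E:*/19}
Op 13: register job_E */9 -> active={job_B:*/19, job_D:*/14, job_E:*/9}
Op 14: register job_F */13 -> active={job_B:*/19, job_D:*/14, job_E:*/9, job_F:*/13}
  job_B: interval 19, next fire after T=196 is 209
  job_D: interval 14, next fire after T=196 is 210
  job_E: interval 9, next fire after T=196 is 198
  job_F: interval 13, next fire after T=196 is 208
Earliest fire time = 198 (job job_E)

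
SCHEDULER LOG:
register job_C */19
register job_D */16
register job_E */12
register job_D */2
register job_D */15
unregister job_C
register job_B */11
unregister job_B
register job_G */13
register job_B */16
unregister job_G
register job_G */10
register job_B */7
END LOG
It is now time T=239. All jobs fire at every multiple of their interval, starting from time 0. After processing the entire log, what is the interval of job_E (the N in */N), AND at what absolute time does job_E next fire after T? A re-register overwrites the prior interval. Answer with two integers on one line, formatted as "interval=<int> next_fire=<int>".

Op 1: register job_C */19 -> active={job_C:*/19}
Op 2: register job_D */16 -> active={job_C:*/19, job_D:*/16}
Op 3: register job_E */12 -> active={job_C:*/19, job_D:*/16, job_E:*/12}
Op 4: register job_D */2 -> active={job_C:*/19, job_D:*/2, job_E:*/12}
Op 5: register job_D */15 -> active={job_C:*/19, job_D:*/15, job_E:*/12}
Op 6: unregister job_C -> active={job_D:*/15, job_E:*/12}
Op 7: register job_B */11 -> active={job_B:*/11, job_D:*/15, job_E:*/12}
Op 8: unregister job_B -> active={job_D:*/15, job_E:*/12}
Op 9: register job_G */13 -> active={job_D:*/15, job_E:*/12, job_G:*/13}
Op 10: register job_B */16 -> active={job_B:*/16, job_D:*/15, job_E:*/12, job_G:*/13}
Op 11: unregister job_G -> active={job_B:*/16, job_D:*/15, job_E:*/12}
Op 12: register job_G */10 -> active={job_B:*/16, job_D:*/15, job_E:*/12, job_G:*/10}
Op 13: register job_B */7 -> active={job_B:*/7, job_D:*/15, job_E:*/12, job_G:*/10}
Final interval of job_E = 12
Next fire of job_E after T=239: (239//12+1)*12 = 240

Answer: interval=12 next_fire=240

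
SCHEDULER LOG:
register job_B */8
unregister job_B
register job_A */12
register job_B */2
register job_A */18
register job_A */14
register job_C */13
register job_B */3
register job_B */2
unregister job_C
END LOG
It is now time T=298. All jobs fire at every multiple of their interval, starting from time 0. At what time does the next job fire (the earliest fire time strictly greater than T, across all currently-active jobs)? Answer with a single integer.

Answer: 300

Derivation:
Op 1: register job_B */8 -> active={job_B:*/8}
Op 2: unregister job_B -> active={}
Op 3: register job_A */12 -> active={job_A:*/12}
Op 4: register job_B */2 -> active={job_A:*/12, job_B:*/2}
Op 5: register job_A */18 -> active={job_A:*/18, job_B:*/2}
Op 6: register job_A */14 -> active={job_A:*/14, job_B:*/2}
Op 7: register job_C */13 -> active={job_A:*/14, job_B:*/2, job_C:*/13}
Op 8: register job_B */3 -> active={job_A:*/14, job_B:*/3, job_C:*/13}
Op 9: register job_B */2 -> active={job_A:*/14, job_B:*/2, job_C:*/13}
Op 10: unregister job_C -> active={job_A:*/14, job_B:*/2}
  job_A: interval 14, next fire after T=298 is 308
  job_B: interval 2, next fire after T=298 is 300
Earliest fire time = 300 (job job_B)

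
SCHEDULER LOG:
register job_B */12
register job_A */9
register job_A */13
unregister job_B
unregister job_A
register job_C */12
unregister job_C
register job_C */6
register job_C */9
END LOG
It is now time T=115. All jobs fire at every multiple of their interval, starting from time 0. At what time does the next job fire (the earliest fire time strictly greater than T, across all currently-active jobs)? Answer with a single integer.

Answer: 117

Derivation:
Op 1: register job_B */12 -> active={job_B:*/12}
Op 2: register job_A */9 -> active={job_A:*/9, job_B:*/12}
Op 3: register job_A */13 -> active={job_A:*/13, job_B:*/12}
Op 4: unregister job_B -> active={job_A:*/13}
Op 5: unregister job_A -> active={}
Op 6: register job_C */12 -> active={job_C:*/12}
Op 7: unregister job_C -> active={}
Op 8: register job_C */6 -> active={job_C:*/6}
Op 9: register job_C */9 -> active={job_C:*/9}
  job_C: interval 9, next fire after T=115 is 117
Earliest fire time = 117 (job job_C)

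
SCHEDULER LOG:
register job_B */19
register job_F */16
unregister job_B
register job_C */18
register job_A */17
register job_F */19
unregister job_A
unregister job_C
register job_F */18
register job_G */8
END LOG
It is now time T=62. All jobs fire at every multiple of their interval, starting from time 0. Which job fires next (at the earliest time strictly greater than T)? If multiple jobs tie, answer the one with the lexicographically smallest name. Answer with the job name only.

Op 1: register job_B */19 -> active={job_B:*/19}
Op 2: register job_F */16 -> active={job_B:*/19, job_F:*/16}
Op 3: unregister job_B -> active={job_F:*/16}
Op 4: register job_C */18 -> active={job_C:*/18, job_F:*/16}
Op 5: register job_A */17 -> active={job_A:*/17, job_C:*/18, job_F:*/16}
Op 6: register job_F */19 -> active={job_A:*/17, job_C:*/18, job_F:*/19}
Op 7: unregister job_A -> active={job_C:*/18, job_F:*/19}
Op 8: unregister job_C -> active={job_F:*/19}
Op 9: register job_F */18 -> active={job_F:*/18}
Op 10: register job_G */8 -> active={job_F:*/18, job_G:*/8}
  job_F: interval 18, next fire after T=62 is 72
  job_G: interval 8, next fire after T=62 is 64
Earliest = 64, winner (lex tiebreak) = job_G

Answer: job_G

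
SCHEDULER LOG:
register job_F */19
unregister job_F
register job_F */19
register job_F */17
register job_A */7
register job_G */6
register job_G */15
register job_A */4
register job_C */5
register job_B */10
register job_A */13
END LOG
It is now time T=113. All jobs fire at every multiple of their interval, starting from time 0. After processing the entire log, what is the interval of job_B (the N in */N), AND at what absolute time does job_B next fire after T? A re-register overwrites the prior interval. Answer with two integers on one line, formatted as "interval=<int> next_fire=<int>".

Op 1: register job_F */19 -> active={job_F:*/19}
Op 2: unregister job_F -> active={}
Op 3: register job_F */19 -> active={job_F:*/19}
Op 4: register job_F */17 -> active={job_F:*/17}
Op 5: register job_A */7 -> active={job_A:*/7, job_F:*/17}
Op 6: register job_G */6 -> active={job_A:*/7, job_F:*/17, job_G:*/6}
Op 7: register job_G */15 -> active={job_A:*/7, job_F:*/17, job_G:*/15}
Op 8: register job_A */4 -> active={job_A:*/4, job_F:*/17, job_G:*/15}
Op 9: register job_C */5 -> active={job_A:*/4, job_C:*/5, job_F:*/17, job_G:*/15}
Op 10: register job_B */10 -> active={job_A:*/4, job_B:*/10, job_C:*/5, job_F:*/17, job_G:*/15}
Op 11: register job_A */13 -> active={job_A:*/13, job_B:*/10, job_C:*/5, job_F:*/17, job_G:*/15}
Final interval of job_B = 10
Next fire of job_B after T=113: (113//10+1)*10 = 120

Answer: interval=10 next_fire=120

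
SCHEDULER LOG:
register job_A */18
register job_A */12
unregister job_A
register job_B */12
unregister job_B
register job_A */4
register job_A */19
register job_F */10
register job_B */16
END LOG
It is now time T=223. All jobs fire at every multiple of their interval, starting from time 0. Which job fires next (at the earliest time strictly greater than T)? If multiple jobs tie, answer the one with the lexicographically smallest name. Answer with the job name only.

Op 1: register job_A */18 -> active={job_A:*/18}
Op 2: register job_A */12 -> active={job_A:*/12}
Op 3: unregister job_A -> active={}
Op 4: register job_B */12 -> active={job_B:*/12}
Op 5: unregister job_B -> active={}
Op 6: register job_A */4 -> active={job_A:*/4}
Op 7: register job_A */19 -> active={job_A:*/19}
Op 8: register job_F */10 -> active={job_A:*/19, job_F:*/10}
Op 9: register job_B */16 -> active={job_A:*/19, job_B:*/16, job_F:*/10}
  job_A: interval 19, next fire after T=223 is 228
  job_B: interval 16, next fire after T=223 is 224
  job_F: interval 10, next fire after T=223 is 230
Earliest = 224, winner (lex tiebreak) = job_B

Answer: job_B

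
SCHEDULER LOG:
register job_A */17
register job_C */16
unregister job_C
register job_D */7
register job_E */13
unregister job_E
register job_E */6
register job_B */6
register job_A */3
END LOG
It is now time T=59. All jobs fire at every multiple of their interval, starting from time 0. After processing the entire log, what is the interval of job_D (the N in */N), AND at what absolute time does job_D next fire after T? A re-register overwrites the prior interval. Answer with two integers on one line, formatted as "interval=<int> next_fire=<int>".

Answer: interval=7 next_fire=63

Derivation:
Op 1: register job_A */17 -> active={job_A:*/17}
Op 2: register job_C */16 -> active={job_A:*/17, job_C:*/16}
Op 3: unregister job_C -> active={job_A:*/17}
Op 4: register job_D */7 -> active={job_A:*/17, job_D:*/7}
Op 5: register job_E */13 -> active={job_A:*/17, job_D:*/7, job_E:*/13}
Op 6: unregister job_E -> active={job_A:*/17, job_D:*/7}
Op 7: register job_E */6 -> active={job_A:*/17, job_D:*/7, job_E:*/6}
Op 8: register job_B */6 -> active={job_A:*/17, job_B:*/6, job_D:*/7, job_E:*/6}
Op 9: register job_A */3 -> active={job_A:*/3, job_B:*/6, job_D:*/7, job_E:*/6}
Final interval of job_D = 7
Next fire of job_D after T=59: (59//7+1)*7 = 63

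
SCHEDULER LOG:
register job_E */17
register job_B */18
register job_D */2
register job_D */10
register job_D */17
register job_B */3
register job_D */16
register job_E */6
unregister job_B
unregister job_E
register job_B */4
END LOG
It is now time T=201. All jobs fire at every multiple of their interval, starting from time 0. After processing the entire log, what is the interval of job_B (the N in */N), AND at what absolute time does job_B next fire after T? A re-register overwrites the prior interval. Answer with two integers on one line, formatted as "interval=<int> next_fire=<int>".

Answer: interval=4 next_fire=204

Derivation:
Op 1: register job_E */17 -> active={job_E:*/17}
Op 2: register job_B */18 -> active={job_B:*/18, job_E:*/17}
Op 3: register job_D */2 -> active={job_B:*/18, job_D:*/2, job_E:*/17}
Op 4: register job_D */10 -> active={job_B:*/18, job_D:*/10, job_E:*/17}
Op 5: register job_D */17 -> active={job_B:*/18, job_D:*/17, job_E:*/17}
Op 6: register job_B */3 -> active={job_B:*/3, job_D:*/17, job_E:*/17}
Op 7: register job_D */16 -> active={job_B:*/3, job_D:*/16, job_E:*/17}
Op 8: register job_E */6 -> active={job_B:*/3, job_D:*/16, job_E:*/6}
Op 9: unregister job_B -> active={job_D:*/16, job_E:*/6}
Op 10: unregister job_E -> active={job_D:*/16}
Op 11: register job_B */4 -> active={job_B:*/4, job_D:*/16}
Final interval of job_B = 4
Next fire of job_B after T=201: (201//4+1)*4 = 204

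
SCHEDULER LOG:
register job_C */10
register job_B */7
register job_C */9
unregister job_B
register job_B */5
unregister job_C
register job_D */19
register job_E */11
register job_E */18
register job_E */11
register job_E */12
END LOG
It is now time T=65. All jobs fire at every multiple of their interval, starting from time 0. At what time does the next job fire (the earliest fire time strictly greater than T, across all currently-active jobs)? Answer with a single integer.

Op 1: register job_C */10 -> active={job_C:*/10}
Op 2: register job_B */7 -> active={job_B:*/7, job_C:*/10}
Op 3: register job_C */9 -> active={job_B:*/7, job_C:*/9}
Op 4: unregister job_B -> active={job_C:*/9}
Op 5: register job_B */5 -> active={job_B:*/5, job_C:*/9}
Op 6: unregister job_C -> active={job_B:*/5}
Op 7: register job_D */19 -> active={job_B:*/5, job_D:*/19}
Op 8: register job_E */11 -> active={job_B:*/5, job_D:*/19, job_E:*/11}
Op 9: register job_E */18 -> active={job_B:*/5, job_D:*/19, job_E:*/18}
Op 10: register job_E */11 -> active={job_B:*/5, job_D:*/19, job_E:*/11}
Op 11: register job_E */12 -> active={job_B:*/5, job_D:*/19, job_E:*/12}
  job_B: interval 5, next fire after T=65 is 70
  job_D: interval 19, next fire after T=65 is 76
  job_E: interval 12, next fire after T=65 is 72
Earliest fire time = 70 (job job_B)

Answer: 70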